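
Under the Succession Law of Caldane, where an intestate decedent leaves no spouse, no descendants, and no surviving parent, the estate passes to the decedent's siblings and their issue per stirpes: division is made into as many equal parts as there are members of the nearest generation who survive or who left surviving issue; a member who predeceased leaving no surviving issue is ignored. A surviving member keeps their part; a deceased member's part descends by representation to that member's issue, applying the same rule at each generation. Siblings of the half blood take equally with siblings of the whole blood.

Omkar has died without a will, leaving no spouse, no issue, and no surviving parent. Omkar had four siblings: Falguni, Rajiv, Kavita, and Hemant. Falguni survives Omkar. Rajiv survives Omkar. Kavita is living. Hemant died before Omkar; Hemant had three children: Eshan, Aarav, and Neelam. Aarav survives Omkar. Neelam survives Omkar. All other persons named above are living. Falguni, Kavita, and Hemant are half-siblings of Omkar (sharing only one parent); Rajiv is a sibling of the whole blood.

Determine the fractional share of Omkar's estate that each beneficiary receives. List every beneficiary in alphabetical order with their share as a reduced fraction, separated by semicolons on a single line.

No spouse, descendants, or parent survives, so the estate passes to Omkar's siblings per stirpes.
Half-blood and whole-blood siblings take equally under the stated rule.
The estate is divided into 4 equal shares of 1/4 among Falguni, Rajiv, Kavita, Hemant.
Falguni is living and takes 1/4.
Rajiv is living and takes 1/4.
Kavita is living and takes 1/4.
Hemant predeceased; the 1/4 allotted to Hemant's branch passes to Hemant's issue by representation.
The 1/4 is divided into 3 equal shares of 1/12 among Eshan, Aarav, Neelam.
Eshan is living and takes 1/12.
Aarav is living and takes 1/12.
Neelam is living and takes 1/12.

Aarav 1/12; Eshan 1/12; Falguni 1/4; Kavita 1/4; Neelam 1/12; Rajiv 1/4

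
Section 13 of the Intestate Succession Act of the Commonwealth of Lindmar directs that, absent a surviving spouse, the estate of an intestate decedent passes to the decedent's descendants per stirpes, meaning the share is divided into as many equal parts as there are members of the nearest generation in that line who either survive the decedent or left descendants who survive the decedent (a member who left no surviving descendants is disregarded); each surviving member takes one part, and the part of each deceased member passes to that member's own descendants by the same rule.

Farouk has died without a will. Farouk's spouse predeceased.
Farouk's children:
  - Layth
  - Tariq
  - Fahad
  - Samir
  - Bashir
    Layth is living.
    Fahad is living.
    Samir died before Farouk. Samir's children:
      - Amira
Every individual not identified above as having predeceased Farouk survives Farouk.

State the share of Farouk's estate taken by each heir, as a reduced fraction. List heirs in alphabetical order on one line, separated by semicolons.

Amira 1/5; Bashir 1/5; Fahad 1/5; Layth 1/5; Tariq 1/5

There is no surviving spouse, so the entire estate passes to Farouk's descendants per stirpes.
The estate is divided into 5 equal shares of 1/5 among Layth, Tariq, Fahad, Samir, Bashir.
Layth is living and takes 1/5.
Tariq is living and takes 1/5.
Fahad is living and takes 1/5.
Samir predeceased; the 1/5 allotted to Samir's branch passes to Samir's issue by representation.
Amira is the sole taker at this level and receives the full 1/5.
Bashir is living and takes 1/5.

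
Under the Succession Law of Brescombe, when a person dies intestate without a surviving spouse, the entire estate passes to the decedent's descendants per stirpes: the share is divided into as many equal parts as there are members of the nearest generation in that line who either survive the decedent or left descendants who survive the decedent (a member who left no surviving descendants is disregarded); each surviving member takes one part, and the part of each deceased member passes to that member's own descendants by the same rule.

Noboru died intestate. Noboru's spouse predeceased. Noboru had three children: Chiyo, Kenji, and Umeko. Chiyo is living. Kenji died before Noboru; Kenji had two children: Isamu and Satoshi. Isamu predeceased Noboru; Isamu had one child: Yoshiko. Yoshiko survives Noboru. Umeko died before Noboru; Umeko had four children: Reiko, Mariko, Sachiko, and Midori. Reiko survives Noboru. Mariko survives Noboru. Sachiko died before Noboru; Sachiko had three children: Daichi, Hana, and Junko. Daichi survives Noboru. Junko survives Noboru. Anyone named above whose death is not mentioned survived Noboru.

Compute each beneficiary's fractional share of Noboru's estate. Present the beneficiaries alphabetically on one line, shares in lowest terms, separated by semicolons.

Chiyo 1/3; Daichi 1/36; Hana 1/36; Junko 1/36; Mariko 1/12; Midori 1/12; Reiko 1/12; Satoshi 1/6; Yoshiko 1/6

There is no surviving spouse, so the entire estate passes to Noboru's descendants per stirpes.
The estate is divided into 3 equal shares of 1/3 among Chiyo, Kenji, Umeko.
Chiyo is living and takes 1/3.
Kenji predeceased; the 1/3 allotted to Kenji's branch passes to Kenji's issue by representation.
The 1/3 is divided into 2 equal shares of 1/6 among Isamu, Satoshi.
Isamu predeceased; the 1/6 allotted to Isamu's branch passes to Isamu's issue by representation.
Yoshiko is the sole taker at this level and receives the full 1/6.
Satoshi is living and takes 1/6.
Umeko predeceased; the 1/3 allotted to Umeko's branch passes to Umeko's issue by representation.
The 1/3 is divided into 4 equal shares of 1/12 among Reiko, Mariko, Sachiko, Midori.
Reiko is living and takes 1/12.
Mariko is living and takes 1/12.
Sachiko predeceased; the 1/12 allotted to Sachiko's branch passes to Sachiko's issue by representation.
The 1/12 is divided into 3 equal shares of 1/36 among Daichi, Hana, Junko.
Daichi is living and takes 1/36.
Hana is living and takes 1/36.
Junko is living and takes 1/36.
Midori is living and takes 1/12.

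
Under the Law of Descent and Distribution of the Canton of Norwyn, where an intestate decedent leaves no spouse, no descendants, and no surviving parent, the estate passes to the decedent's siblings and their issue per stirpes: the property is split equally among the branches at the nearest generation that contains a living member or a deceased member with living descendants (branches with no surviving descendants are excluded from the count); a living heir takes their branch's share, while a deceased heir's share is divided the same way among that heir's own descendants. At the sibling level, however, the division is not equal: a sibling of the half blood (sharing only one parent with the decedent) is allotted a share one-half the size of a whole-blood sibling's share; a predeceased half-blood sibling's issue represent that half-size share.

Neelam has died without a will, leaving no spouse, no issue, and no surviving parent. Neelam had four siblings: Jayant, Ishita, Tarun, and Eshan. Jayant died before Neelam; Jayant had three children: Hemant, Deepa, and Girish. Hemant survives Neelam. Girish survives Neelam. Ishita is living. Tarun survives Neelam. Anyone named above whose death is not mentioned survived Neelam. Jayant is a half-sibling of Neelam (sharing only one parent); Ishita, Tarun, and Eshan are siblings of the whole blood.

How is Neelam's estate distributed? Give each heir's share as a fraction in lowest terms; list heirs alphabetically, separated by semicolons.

No spouse, descendants, or parent survives, so the estate passes to Neelam's siblings per stirpes.
Half-blood siblings count for one-half the weight of whole-blood siblings at the initial division.
Dividing 1 in proportion to weights (total weight 7/2): Jayant (weight 1/2) → 1/7; Ishita (weight 1) → 2/7; Tarun (weight 1) → 2/7; Eshan (weight 1) → 2/7.
Jayant predeceased; the 1/7 allotted to Jayant's branch passes to Jayant's issue by representation.
The 1/7 is divided into 3 equal shares of 1/21 among Hemant, Deepa, Girish.
Hemant is living and takes 1/21.
Deepa is living and takes 1/21.
Girish is living and takes 1/21.
Ishita is living and takes 2/7.
Tarun is living and takes 2/7.
Eshan is living and takes 2/7.

Deepa 1/21; Eshan 2/7; Girish 1/21; Hemant 1/21; Ishita 2/7; Tarun 2/7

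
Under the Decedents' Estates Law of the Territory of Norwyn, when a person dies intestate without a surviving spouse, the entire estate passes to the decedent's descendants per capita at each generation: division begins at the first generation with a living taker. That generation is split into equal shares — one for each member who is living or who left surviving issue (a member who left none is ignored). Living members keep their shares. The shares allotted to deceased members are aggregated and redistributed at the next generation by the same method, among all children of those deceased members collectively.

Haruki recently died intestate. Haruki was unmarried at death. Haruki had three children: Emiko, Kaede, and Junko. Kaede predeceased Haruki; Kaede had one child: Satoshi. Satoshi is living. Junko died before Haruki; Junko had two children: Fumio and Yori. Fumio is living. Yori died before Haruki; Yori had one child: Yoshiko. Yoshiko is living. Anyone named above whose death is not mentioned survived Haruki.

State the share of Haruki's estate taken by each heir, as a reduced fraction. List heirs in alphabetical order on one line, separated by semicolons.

There is no surviving spouse, so the entire estate passes to Haruki's descendants per capita at each generation.
At generation 1 (Emiko, Kaede, Junko) there are 3 shares of (1)/3 = 1/3 each.
Living: Emiko — each takes 1/3.
Deceased: Kaede and Junko. Their combined 2/3 is pooled and carried to generation 2.
At generation 2 (Satoshi, Fumio, Yori) there are 3 shares of (2/3)/3 = 2/9 each.
Living: Satoshi and Fumio — each takes 2/9.
Deceased: Yori. That 2/9 share is carried to generation 3.
At generation 3 (Yoshiko) there are 1 shares of (2/9)/1 = 2/9 each.
Living: Yoshiko — each takes 2/9.

Emiko 1/3; Fumio 2/9; Satoshi 2/9; Yoshiko 2/9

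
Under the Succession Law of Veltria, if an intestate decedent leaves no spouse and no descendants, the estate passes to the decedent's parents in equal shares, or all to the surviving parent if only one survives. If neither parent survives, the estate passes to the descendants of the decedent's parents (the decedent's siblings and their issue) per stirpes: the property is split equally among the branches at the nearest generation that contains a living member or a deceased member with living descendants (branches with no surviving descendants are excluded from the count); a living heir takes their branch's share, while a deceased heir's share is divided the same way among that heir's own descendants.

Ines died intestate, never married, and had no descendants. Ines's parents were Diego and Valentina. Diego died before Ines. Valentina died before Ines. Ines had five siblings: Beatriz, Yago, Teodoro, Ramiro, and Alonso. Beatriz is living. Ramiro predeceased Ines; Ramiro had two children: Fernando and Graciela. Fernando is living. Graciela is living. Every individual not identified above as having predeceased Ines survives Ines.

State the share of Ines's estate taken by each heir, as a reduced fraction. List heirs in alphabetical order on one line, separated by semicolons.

Neither parent survives and there are no descendants, so the estate passes to Ines's siblings and their issue per stirpes.
The estate is divided into 5 equal shares of 1/5 among Beatriz, Yago, Teodoro, Ramiro, Alonso.
Beatriz is living and takes 1/5.
Yago is living and takes 1/5.
Teodoro is living and takes 1/5.
Ramiro predeceased; the 1/5 allotted to Ramiro's branch passes to Ramiro's issue by representation.
The 1/5 is divided into 2 equal shares of 1/10 among Fernando, Graciela.
Fernando is living and takes 1/10.
Graciela is living and takes 1/10.
Alonso is living and takes 1/5.

Alonso 1/5; Beatriz 1/5; Fernando 1/10; Graciela 1/10; Teodoro 1/5; Yago 1/5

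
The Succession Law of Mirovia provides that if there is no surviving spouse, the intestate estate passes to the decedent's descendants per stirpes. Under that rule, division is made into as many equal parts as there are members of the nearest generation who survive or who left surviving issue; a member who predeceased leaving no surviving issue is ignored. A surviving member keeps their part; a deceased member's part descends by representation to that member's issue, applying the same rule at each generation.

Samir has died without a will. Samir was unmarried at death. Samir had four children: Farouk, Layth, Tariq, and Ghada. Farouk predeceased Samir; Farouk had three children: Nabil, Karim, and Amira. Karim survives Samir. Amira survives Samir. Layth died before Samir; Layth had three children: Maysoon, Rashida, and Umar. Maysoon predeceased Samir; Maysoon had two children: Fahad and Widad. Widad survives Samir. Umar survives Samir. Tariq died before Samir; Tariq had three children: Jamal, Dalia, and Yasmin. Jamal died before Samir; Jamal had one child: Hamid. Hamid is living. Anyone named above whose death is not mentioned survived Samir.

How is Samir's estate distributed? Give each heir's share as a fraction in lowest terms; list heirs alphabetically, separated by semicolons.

There is no surviving spouse, so the entire estate passes to Samir's descendants per stirpes.
The estate is divided into 4 equal shares of 1/4 among Farouk, Layth, Tariq, Ghada.
Farouk predeceased; the 1/4 allotted to Farouk's branch passes to Farouk's issue by representation.
The 1/4 is divided into 3 equal shares of 1/12 among Nabil, Karim, Amira.
Nabil is living and takes 1/12.
Karim is living and takes 1/12.
Amira is living and takes 1/12.
Layth predeceased; the 1/4 allotted to Layth's branch passes to Layth's issue by representation.
The 1/4 is divided into 3 equal shares of 1/12 among Maysoon, Rashida, Umar.
Maysoon predeceased; the 1/12 allotted to Maysoon's branch passes to Maysoon's issue by representation.
The 1/12 is divided into 2 equal shares of 1/24 among Fahad, Widad.
Fahad is living and takes 1/24.
Widad is living and takes 1/24.
Rashida is living and takes 1/12.
Umar is living and takes 1/12.
Tariq predeceased; the 1/4 allotted to Tariq's branch passes to Tariq's issue by representation.
The 1/4 is divided into 3 equal shares of 1/12 among Jamal, Dalia, Yasmin.
Jamal predeceased; the 1/12 allotted to Jamal's branch passes to Jamal's issue by representation.
Hamid is the sole taker at this level and receives the full 1/12.
Dalia is living and takes 1/12.
Yasmin is living and takes 1/12.
Ghada is living and takes 1/4.

Amira 1/12; Dalia 1/12; Fahad 1/24; Ghada 1/4; Hamid 1/12; Karim 1/12; Nabil 1/12; Rashida 1/12; Umar 1/12; Widad 1/24; Yasmin 1/12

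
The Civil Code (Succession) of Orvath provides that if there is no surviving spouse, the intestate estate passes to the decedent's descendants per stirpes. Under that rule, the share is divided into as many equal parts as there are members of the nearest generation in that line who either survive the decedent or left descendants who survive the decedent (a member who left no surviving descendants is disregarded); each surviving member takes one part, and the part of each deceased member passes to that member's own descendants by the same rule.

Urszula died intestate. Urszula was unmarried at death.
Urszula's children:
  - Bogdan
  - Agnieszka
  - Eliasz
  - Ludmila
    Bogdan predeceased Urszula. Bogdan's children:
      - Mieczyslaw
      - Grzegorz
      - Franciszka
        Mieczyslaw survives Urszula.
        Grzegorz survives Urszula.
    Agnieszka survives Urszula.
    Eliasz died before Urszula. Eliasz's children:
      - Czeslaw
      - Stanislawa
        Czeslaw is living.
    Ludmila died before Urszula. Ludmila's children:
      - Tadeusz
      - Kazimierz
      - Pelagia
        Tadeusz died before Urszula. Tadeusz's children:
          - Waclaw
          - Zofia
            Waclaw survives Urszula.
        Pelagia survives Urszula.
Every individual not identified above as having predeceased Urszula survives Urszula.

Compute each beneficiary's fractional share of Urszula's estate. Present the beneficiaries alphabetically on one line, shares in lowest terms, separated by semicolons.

Agnieszka 1/4; Czeslaw 1/8; Franciszka 1/12; Grzegorz 1/12; Kazimierz 1/12; Mieczyslaw 1/12; Pelagia 1/12; Stanislawa 1/8; Waclaw 1/24; Zofia 1/24

There is no surviving spouse, so the entire estate passes to Urszula's descendants per stirpes.
The estate is divided into 4 equal shares of 1/4 among Bogdan, Agnieszka, Eliasz, Ludmila.
Bogdan predeceased; the 1/4 allotted to Bogdan's branch passes to Bogdan's issue by representation.
The 1/4 is divided into 3 equal shares of 1/12 among Mieczyslaw, Grzegorz, Franciszka.
Mieczyslaw is living and takes 1/12.
Grzegorz is living and takes 1/12.
Franciszka is living and takes 1/12.
Agnieszka is living and takes 1/4.
Eliasz predeceased; the 1/4 allotted to Eliasz's branch passes to Eliasz's issue by representation.
The 1/4 is divided into 2 equal shares of 1/8 among Czeslaw, Stanislawa.
Czeslaw is living and takes 1/8.
Stanislawa is living and takes 1/8.
Ludmila predeceased; the 1/4 allotted to Ludmila's branch passes to Ludmila's issue by representation.
The 1/4 is divided into 3 equal shares of 1/12 among Tadeusz, Kazimierz, Pelagia.
Tadeusz predeceased; the 1/12 allotted to Tadeusz's branch passes to Tadeusz's issue by representation.
The 1/12 is divided into 2 equal shares of 1/24 among Waclaw, Zofia.
Waclaw is living and takes 1/24.
Zofia is living and takes 1/24.
Kazimierz is living and takes 1/12.
Pelagia is living and takes 1/12.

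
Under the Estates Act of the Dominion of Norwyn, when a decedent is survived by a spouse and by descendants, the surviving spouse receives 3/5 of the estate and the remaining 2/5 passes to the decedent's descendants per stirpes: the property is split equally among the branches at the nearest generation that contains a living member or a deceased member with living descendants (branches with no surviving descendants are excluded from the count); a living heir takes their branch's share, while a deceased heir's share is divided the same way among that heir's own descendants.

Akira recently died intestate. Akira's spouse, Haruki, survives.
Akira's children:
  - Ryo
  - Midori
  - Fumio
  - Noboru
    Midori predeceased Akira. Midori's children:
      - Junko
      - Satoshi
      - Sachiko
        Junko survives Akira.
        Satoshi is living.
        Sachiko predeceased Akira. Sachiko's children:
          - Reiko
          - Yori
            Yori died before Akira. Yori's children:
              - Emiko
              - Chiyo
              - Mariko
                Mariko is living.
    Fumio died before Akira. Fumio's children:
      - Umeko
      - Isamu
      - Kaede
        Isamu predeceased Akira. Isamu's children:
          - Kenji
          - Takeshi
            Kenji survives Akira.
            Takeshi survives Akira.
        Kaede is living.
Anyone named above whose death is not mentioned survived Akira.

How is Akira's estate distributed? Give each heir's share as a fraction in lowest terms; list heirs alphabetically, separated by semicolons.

Haruki, as surviving spouse, takes 3/5.
The remaining 2/5 passes to Akira's descendants per stirpes.
The 2/5 is divided into 4 equal shares of 1/10 among Ryo, Midori, Fumio, Noboru.
Ryo is living and takes 1/10.
Midori predeceased; the 1/10 allotted to Midori's branch passes to Midori's issue by representation.
The 1/10 is divided into 3 equal shares of 1/30 among Junko, Satoshi, Sachiko.
Junko is living and takes 1/30.
Satoshi is living and takes 1/30.
Sachiko predeceased; the 1/30 allotted to Sachiko's branch passes to Sachiko's issue by representation.
The 1/30 is divided into 2 equal shares of 1/60 among Reiko, Yori.
Reiko is living and takes 1/60.
Yori predeceased; the 1/60 allotted to Yori's branch passes to Yori's issue by representation.
The 1/60 is divided into 3 equal shares of 1/180 among Emiko, Chiyo, Mariko.
Emiko is living and takes 1/180.
Chiyo is living and takes 1/180.
Mariko is living and takes 1/180.
Fumio predeceased; the 1/10 allotted to Fumio's branch passes to Fumio's issue by representation.
The 1/10 is divided into 3 equal shares of 1/30 among Umeko, Isamu, Kaede.
Umeko is living and takes 1/30.
Isamu predeceased; the 1/30 allotted to Isamu's branch passes to Isamu's issue by representation.
The 1/30 is divided into 2 equal shares of 1/60 among Kenji, Takeshi.
Kenji is living and takes 1/60.
Takeshi is living and takes 1/60.
Kaede is living and takes 1/30.
Noboru is living and takes 1/10.

Chiyo 1/180; Emiko 1/180; Haruki 3/5; Junko 1/30; Kaede 1/30; Kenji 1/60; Mariko 1/180; Noboru 1/10; Reiko 1/60; Ryo 1/10; Satoshi 1/30; Takeshi 1/60; Umeko 1/30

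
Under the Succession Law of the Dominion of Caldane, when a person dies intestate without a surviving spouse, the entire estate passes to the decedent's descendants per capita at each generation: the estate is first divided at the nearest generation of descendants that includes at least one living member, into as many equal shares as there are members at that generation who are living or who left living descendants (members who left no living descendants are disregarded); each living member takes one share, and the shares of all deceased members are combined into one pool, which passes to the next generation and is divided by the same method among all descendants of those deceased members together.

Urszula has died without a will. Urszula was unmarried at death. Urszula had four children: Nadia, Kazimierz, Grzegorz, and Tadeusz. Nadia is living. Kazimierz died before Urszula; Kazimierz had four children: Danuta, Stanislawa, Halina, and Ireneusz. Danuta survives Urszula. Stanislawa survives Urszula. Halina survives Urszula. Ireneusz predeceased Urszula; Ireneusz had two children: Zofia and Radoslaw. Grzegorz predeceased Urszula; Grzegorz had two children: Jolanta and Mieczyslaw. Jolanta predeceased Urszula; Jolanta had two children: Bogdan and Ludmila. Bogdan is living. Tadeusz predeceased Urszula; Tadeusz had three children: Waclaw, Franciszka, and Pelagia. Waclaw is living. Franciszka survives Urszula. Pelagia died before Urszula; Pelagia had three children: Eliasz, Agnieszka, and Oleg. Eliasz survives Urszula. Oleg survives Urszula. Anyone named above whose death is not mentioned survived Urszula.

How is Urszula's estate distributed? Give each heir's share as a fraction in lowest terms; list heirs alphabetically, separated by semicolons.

Agnieszka 1/28; Bogdan 1/28; Danuta 1/12; Eliasz 1/28; Franciszka 1/12; Halina 1/12; Ludmila 1/28; Mieczyslaw 1/12; Nadia 1/4; Oleg 1/28; Radoslaw 1/28; Stanislawa 1/12; Waclaw 1/12; Zofia 1/28

There is no surviving spouse, so the entire estate passes to Urszula's descendants per capita at each generation.
At generation 1 (Nadia, Kazimierz, Grzegorz, Tadeusz) there are 4 shares of (1)/4 = 1/4 each.
Living: Nadia — each takes 1/4.
Deceased: Kazimierz, Grzegorz, and Tadeusz. Their combined 3/4 is pooled and carried to generation 2.
At generation 2 (Danuta, Stanislawa, Halina, Ireneusz, Jolanta, Mieczyslaw, Waclaw, Franciszka, Pelagia) there are 9 shares of (3/4)/9 = 1/12 each.
Living: Danuta, Stanislawa, Halina, Mieczyslaw, Waclaw, and Franciszka — each takes 1/12.
Deceased: Ireneusz, Jolanta, and Pelagia. Their combined 1/4 is pooled and carried to generation 3.
At generation 3 (Zofia, Radoslaw, Bogdan, Ludmila, Eliasz, Agnieszka, Oleg) there are 7 shares of (1/4)/7 = 1/28 each.
Living: Zofia, Radoslaw, Bogdan, Ludmila, Eliasz, Agnieszka, and Oleg — each takes 1/28.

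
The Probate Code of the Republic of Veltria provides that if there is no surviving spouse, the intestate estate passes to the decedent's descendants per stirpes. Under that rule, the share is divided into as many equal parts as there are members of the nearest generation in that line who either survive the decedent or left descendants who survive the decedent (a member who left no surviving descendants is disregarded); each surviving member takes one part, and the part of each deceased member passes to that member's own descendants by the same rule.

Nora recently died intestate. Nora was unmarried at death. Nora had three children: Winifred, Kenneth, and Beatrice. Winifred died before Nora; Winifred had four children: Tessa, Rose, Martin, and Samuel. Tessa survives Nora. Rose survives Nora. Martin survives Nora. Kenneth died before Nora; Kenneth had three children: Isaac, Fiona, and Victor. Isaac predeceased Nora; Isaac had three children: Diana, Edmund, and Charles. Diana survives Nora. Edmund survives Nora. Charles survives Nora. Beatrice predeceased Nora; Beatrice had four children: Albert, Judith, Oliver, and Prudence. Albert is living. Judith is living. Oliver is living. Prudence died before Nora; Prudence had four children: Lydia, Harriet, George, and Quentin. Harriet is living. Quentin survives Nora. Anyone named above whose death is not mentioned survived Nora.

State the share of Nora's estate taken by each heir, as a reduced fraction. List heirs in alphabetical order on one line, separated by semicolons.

Albert 1/12; Charles 1/27; Diana 1/27; Edmund 1/27; Fiona 1/9; George 1/48; Harriet 1/48; Judith 1/12; Lydia 1/48; Martin 1/12; Oliver 1/12; Quentin 1/48; Rose 1/12; Samuel 1/12; Tessa 1/12; Victor 1/9

There is no surviving spouse, so the entire estate passes to Nora's descendants per stirpes.
The estate is divided into 3 equal shares of 1/3 among Winifred, Kenneth, Beatrice.
Winifred predeceased; the 1/3 allotted to Winifred's branch passes to Winifred's issue by representation.
The 1/3 is divided into 4 equal shares of 1/12 among Tessa, Rose, Martin, Samuel.
Tessa is living and takes 1/12.
Rose is living and takes 1/12.
Martin is living and takes 1/12.
Samuel is living and takes 1/12.
Kenneth predeceased; the 1/3 allotted to Kenneth's branch passes to Kenneth's issue by representation.
The 1/3 is divided into 3 equal shares of 1/9 among Isaac, Fiona, Victor.
Isaac predeceased; the 1/9 allotted to Isaac's branch passes to Isaac's issue by representation.
The 1/9 is divided into 3 equal shares of 1/27 among Diana, Edmund, Charles.
Diana is living and takes 1/27.
Edmund is living and takes 1/27.
Charles is living and takes 1/27.
Fiona is living and takes 1/9.
Victor is living and takes 1/9.
Beatrice predeceased; the 1/3 allotted to Beatrice's branch passes to Beatrice's issue by representation.
The 1/3 is divided into 4 equal shares of 1/12 among Albert, Judith, Oliver, Prudence.
Albert is living and takes 1/12.
Judith is living and takes 1/12.
Oliver is living and takes 1/12.
Prudence predeceased; the 1/12 allotted to Prudence's branch passes to Prudence's issue by representation.
The 1/12 is divided into 4 equal shares of 1/48 among Lydia, Harriet, George, Quentin.
Lydia is living and takes 1/48.
Harriet is living and takes 1/48.
George is living and takes 1/48.
Quentin is living and takes 1/48.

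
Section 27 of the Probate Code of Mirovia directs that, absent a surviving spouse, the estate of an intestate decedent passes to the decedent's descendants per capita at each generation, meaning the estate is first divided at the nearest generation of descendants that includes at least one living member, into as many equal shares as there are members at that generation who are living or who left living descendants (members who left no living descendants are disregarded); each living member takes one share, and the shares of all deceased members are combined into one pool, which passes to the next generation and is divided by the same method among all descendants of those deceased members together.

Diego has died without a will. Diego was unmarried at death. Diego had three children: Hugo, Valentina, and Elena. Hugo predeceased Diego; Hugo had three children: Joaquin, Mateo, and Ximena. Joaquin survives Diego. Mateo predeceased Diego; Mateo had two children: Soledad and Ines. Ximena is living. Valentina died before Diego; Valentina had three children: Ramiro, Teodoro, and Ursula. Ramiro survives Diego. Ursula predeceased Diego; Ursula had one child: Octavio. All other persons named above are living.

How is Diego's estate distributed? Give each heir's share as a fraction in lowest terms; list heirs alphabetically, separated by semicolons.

Elena 1/3; Ines 2/27; Joaquin 1/9; Octavio 2/27; Ramiro 1/9; Soledad 2/27; Teodoro 1/9; Ximena 1/9

There is no surviving spouse, so the entire estate passes to Diego's descendants per capita at each generation.
At generation 1 (Hugo, Valentina, Elena) there are 3 shares of (1)/3 = 1/3 each.
Living: Elena — each takes 1/3.
Deceased: Hugo and Valentina. Their combined 2/3 is pooled and carried to generation 2.
At generation 2 (Joaquin, Mateo, Ximena, Ramiro, Teodoro, Ursula) there are 6 shares of (2/3)/6 = 1/9 each.
Living: Joaquin, Ximena, Ramiro, and Teodoro — each takes 1/9.
Deceased: Mateo and Ursula. Their combined 2/9 is pooled and carried to generation 3.
At generation 3 (Soledad, Ines, Octavio) there are 3 shares of (2/9)/3 = 2/27 each.
Living: Soledad, Ines, and Octavio — each takes 2/27.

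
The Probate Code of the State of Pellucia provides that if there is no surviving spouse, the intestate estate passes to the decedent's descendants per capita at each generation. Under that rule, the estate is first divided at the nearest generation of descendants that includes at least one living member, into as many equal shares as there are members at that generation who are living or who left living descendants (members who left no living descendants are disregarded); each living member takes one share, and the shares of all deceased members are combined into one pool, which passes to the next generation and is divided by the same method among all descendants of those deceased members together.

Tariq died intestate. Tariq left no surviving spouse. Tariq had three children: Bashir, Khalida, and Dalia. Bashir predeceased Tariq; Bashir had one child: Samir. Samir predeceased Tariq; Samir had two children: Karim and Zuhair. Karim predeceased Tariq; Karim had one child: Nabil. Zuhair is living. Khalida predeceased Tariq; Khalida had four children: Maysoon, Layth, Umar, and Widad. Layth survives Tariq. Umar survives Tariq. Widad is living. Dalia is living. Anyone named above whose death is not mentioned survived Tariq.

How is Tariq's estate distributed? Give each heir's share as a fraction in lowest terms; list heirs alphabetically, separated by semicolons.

Dalia 1/3; Layth 2/15; Maysoon 2/15; Nabil 1/15; Umar 2/15; Widad 2/15; Zuhair 1/15

There is no surviving spouse, so the entire estate passes to Tariq's descendants per capita at each generation.
At generation 1 (Bashir, Khalida, Dalia) there are 3 shares of (1)/3 = 1/3 each.
Living: Dalia — each takes 1/3.
Deceased: Bashir and Khalida. Their combined 2/3 is pooled and carried to generation 2.
At generation 2 (Samir, Maysoon, Layth, Umar, Widad) there are 5 shares of (2/3)/5 = 2/15 each.
Living: Maysoon, Layth, Umar, and Widad — each takes 2/15.
Deceased: Samir. That 2/15 share is carried to generation 3.
At generation 3 (Karim, Zuhair) there are 2 shares of (2/15)/2 = 1/15 each.
Living: Zuhair — each takes 1/15.
Deceased: Karim. That 1/15 share is carried to generation 4.
At generation 4 (Nabil) there are 1 shares of (1/15)/1 = 1/15 each.
Living: Nabil — each takes 1/15.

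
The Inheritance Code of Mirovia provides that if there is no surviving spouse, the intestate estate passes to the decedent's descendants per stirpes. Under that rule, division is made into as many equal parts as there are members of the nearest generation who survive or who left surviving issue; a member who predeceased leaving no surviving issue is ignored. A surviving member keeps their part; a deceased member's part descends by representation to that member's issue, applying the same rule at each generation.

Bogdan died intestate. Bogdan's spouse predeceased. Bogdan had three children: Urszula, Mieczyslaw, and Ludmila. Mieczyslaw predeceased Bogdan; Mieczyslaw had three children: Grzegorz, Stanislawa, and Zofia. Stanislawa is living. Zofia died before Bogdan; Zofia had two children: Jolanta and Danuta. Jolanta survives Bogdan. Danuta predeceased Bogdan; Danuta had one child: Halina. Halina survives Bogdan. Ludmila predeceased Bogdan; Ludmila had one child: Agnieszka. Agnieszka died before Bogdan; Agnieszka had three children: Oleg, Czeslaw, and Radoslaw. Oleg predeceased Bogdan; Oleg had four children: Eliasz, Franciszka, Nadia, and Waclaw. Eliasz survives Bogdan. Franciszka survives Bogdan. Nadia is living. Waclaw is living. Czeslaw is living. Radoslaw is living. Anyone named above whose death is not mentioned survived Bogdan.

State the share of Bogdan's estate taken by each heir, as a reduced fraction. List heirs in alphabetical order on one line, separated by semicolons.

There is no surviving spouse, so the entire estate passes to Bogdan's descendants per stirpes.
The estate is divided into 3 equal shares of 1/3 among Urszula, Mieczyslaw, Ludmila.
Urszula is living and takes 1/3.
Mieczyslaw predeceased; the 1/3 allotted to Mieczyslaw's branch passes to Mieczyslaw's issue by representation.
The 1/3 is divided into 3 equal shares of 1/9 among Grzegorz, Stanislawa, Zofia.
Grzegorz is living and takes 1/9.
Stanislawa is living and takes 1/9.
Zofia predeceased; the 1/9 allotted to Zofia's branch passes to Zofia's issue by representation.
The 1/9 is divided into 2 equal shares of 1/18 among Jolanta, Danuta.
Jolanta is living and takes 1/18.
Danuta predeceased; the 1/18 allotted to Danuta's branch passes to Danuta's issue by representation.
Halina is the sole taker at this level and receives the full 1/18.
Ludmila predeceased; the 1/3 allotted to Ludmila's branch passes to Ludmila's issue by representation.
Agnieszka's line is the sole branch at this level, so the full 1/3 passes to Agnieszka's issue by representation.
The 1/3 is divided into 3 equal shares of 1/9 among Oleg, Czeslaw, Radoslaw.
Oleg predeceased; the 1/9 allotted to Oleg's branch passes to Oleg's issue by representation.
The 1/9 is divided into 4 equal shares of 1/36 among Eliasz, Franciszka, Nadia, Waclaw.
Eliasz is living and takes 1/36.
Franciszka is living and takes 1/36.
Nadia is living and takes 1/36.
Waclaw is living and takes 1/36.
Czeslaw is living and takes 1/9.
Radoslaw is living and takes 1/9.

Czeslaw 1/9; Eliasz 1/36; Franciszka 1/36; Grzegorz 1/9; Halina 1/18; Jolanta 1/18; Nadia 1/36; Radoslaw 1/9; Stanislawa 1/9; Urszula 1/3; Waclaw 1/36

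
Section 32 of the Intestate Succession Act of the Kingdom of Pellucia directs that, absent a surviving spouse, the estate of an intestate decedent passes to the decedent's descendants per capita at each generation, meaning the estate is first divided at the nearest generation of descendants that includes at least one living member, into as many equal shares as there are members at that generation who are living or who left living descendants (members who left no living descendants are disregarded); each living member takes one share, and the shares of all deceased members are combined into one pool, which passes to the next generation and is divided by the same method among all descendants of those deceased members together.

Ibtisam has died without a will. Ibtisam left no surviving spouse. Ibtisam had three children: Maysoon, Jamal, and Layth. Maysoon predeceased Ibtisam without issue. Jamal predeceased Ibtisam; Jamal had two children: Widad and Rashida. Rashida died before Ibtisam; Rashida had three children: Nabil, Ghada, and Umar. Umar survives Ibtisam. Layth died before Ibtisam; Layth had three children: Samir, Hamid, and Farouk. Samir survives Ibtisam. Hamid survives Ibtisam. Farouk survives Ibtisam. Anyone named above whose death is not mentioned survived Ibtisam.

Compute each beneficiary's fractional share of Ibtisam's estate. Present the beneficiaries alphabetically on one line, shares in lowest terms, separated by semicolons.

Farouk 1/5; Ghada 1/15; Hamid 1/5; Nabil 1/15; Samir 1/5; Umar 1/15; Widad 1/5

There is no surviving spouse, so the entire estate passes to Ibtisam's descendants per capita at each generation.
No one at generation 1 (Jamal, Layth) is living; moving to the next generation.
At generation 2 (Widad, Rashida, Samir, Hamid, Farouk) there are 5 shares of (1)/5 = 1/5 each.
Living: Widad, Samir, Hamid, and Farouk — each takes 1/5.
Deceased: Rashida. That 1/5 share is carried to generation 3.
At generation 3 (Nabil, Ghada, Umar) there are 3 shares of (1/5)/3 = 1/15 each.
Living: Nabil, Ghada, and Umar — each takes 1/15.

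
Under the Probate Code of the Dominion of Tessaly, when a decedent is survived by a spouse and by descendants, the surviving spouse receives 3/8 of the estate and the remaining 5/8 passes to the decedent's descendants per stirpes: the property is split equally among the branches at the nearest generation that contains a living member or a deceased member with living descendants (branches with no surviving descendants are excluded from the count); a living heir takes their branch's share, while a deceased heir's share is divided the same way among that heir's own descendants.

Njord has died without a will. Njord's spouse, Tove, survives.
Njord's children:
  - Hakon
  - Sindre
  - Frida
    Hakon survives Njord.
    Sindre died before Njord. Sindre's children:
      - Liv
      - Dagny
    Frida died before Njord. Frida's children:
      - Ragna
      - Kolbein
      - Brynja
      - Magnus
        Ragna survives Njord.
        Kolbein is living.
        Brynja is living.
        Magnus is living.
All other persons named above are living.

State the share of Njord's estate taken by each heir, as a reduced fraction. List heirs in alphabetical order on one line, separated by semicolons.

Brynja 5/96; Dagny 5/48; Hakon 5/24; Kolbein 5/96; Liv 5/48; Magnus 5/96; Ragna 5/96; Tove 3/8

Tove, as surviving spouse, takes 3/8.
The remaining 5/8 passes to Njord's descendants per stirpes.
The 5/8 is divided into 3 equal shares of 5/24 among Hakon, Sindre, Frida.
Hakon is living and takes 5/24.
Sindre predeceased; the 5/24 allotted to Sindre's branch passes to Sindre's issue by representation.
The 5/24 is divided into 2 equal shares of 5/48 among Liv, Dagny.
Liv is living and takes 5/48.
Dagny is living and takes 5/48.
Frida predeceased; the 5/24 allotted to Frida's branch passes to Frida's issue by representation.
The 5/24 is divided into 4 equal shares of 5/96 among Ragna, Kolbein, Brynja, Magnus.
Ragna is living and takes 5/96.
Kolbein is living and takes 5/96.
Brynja is living and takes 5/96.
Magnus is living and takes 5/96.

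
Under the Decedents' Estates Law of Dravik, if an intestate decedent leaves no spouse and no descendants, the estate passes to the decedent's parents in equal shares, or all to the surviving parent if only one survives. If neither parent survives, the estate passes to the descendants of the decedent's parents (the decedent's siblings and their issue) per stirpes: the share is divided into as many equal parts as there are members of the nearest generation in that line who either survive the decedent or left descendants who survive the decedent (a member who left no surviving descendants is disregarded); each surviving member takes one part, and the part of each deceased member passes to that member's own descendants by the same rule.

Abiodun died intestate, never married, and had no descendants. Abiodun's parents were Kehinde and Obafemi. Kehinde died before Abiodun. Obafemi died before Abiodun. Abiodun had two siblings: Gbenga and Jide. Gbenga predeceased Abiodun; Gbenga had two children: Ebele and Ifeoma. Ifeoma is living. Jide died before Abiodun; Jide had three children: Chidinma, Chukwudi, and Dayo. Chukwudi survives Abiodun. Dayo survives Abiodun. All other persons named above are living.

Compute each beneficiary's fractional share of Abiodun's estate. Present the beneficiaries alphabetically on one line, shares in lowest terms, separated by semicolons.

Neither parent survives and there are no descendants, so the estate passes to Abiodun's siblings and their issue per stirpes.
The estate is divided into 2 equal shares of 1/2 among Gbenga, Jide.
Gbenga predeceased; the 1/2 allotted to Gbenga's branch passes to Gbenga's issue by representation.
The 1/2 is divided into 2 equal shares of 1/4 among Ebele, Ifeoma.
Ebele is living and takes 1/4.
Ifeoma is living and takes 1/4.
Jide predeceased; the 1/2 allotted to Jide's branch passes to Jide's issue by representation.
The 1/2 is divided into 3 equal shares of 1/6 among Chidinma, Chukwudi, Dayo.
Chidinma is living and takes 1/6.
Chukwudi is living and takes 1/6.
Dayo is living and takes 1/6.

Chidinma 1/6; Chukwudi 1/6; Dayo 1/6; Ebele 1/4; Ifeoma 1/4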